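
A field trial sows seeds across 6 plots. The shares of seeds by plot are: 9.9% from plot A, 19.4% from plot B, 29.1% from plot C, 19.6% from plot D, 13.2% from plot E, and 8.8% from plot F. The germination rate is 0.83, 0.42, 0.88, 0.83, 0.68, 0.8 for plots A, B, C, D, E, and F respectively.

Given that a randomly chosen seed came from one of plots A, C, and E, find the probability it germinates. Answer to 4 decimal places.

P(G|S) ≈ 0.8199

Let S = {A, C, E}.
P(S) = 0.099 + 0.291 + 0.132 = 0.522.
P(G ∩ S) = 0.83·0.099 + 0.88·0.291 + 0.68·0.132 = 0.08217 + 0.25608 + 0.08976 = 0.42801.
P(G | S) = 0.42801 / 0.522 = 0.819943…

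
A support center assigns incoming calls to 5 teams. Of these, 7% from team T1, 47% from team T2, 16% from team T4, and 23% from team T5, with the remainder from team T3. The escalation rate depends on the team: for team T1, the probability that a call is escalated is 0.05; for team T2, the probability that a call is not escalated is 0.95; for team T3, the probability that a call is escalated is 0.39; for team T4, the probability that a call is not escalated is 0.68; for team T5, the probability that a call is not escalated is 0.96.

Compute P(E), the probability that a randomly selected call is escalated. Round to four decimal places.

0.1147

P(T3) = 1 − (0.07 + 0.47 + 0.16 + 0.23) = 0.07.
P(E|T2) = 1 − 0.95 = 0.05.
P(E|T4) = 1 − 0.68 = 0.32.
P(E|T5) = 1 − 0.96 = 0.04.
Summing over the partition,
P(E) = P(E|T1)·P(T1) + P(E|T2)·P(T2) + P(E|T3)·P(T3) + P(E|T4)·P(T4) + P(E|T5)·P(T5)
      = 0.05·0.07 + 0.05·0.47 + 0.39·0.07 + 0.32·0.16 + 0.04·0.23
      = 0.0035 + 0.0235 + 0.0273 + 0.0512 + 0.0092 = 0.1147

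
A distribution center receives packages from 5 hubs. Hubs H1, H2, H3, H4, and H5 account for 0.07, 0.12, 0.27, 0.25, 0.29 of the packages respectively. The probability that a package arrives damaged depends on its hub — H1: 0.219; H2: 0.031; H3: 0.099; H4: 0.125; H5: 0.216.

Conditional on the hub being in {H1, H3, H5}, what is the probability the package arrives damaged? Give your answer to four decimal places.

P(D|S) ≈ 0.1662

Let S = {H1, H3, H5}.
P(S) = 0.07 + 0.27 + 0.29 = 0.63.
P(D ∩ S) = 0.219·0.07 + 0.099·0.27 + 0.216·0.29 = 0.01533 + 0.02673 + 0.06264 = 0.1047.
P(D | S) = 0.1047 / 0.63 = 0.166190…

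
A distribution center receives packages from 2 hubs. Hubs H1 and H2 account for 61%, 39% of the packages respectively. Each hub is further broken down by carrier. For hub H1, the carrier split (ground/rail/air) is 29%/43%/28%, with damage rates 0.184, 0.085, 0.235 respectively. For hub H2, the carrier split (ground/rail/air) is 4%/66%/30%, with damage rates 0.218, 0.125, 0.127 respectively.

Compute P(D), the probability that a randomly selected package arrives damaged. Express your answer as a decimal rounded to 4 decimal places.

0.1454

P(D|H1) = 0.29·0.184 + 0.43·0.085 + 0.28·0.235 = 0.05336 + 0.03655 + 0.0658 = 0.15571
P(D|H2) = 0.04·0.218 + 0.66·0.125 + 0.3·0.127 = 0.00872 + 0.0825 + 0.0381 = 0.12932
By total probability over the outer partition,
P(D) = 0.61·0.15571 + 0.39·0.12932
      = 0.0949831 + 0.0504348 = 0.1454179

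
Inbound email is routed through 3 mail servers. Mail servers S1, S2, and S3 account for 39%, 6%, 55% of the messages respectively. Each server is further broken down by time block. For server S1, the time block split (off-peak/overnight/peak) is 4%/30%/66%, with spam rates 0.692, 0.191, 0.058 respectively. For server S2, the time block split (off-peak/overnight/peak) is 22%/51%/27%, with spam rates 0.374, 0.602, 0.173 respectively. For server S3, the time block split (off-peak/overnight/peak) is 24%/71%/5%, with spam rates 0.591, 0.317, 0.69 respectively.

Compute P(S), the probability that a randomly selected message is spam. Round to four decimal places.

P(S|S1) = 0.04·0.692 + 0.3·0.191 + 0.66·0.058 = 0.02768 + 0.0573 + 0.03828 = 0.12326
P(S|S2) = 0.22·0.374 + 0.51·0.602 + 0.27·0.173 = 0.08228 + 0.30702 + 0.04671 = 0.43601
P(S|S3) = 0.24·0.591 + 0.71·0.317 + 0.05·0.69 = 0.14184 + 0.22507 + 0.0345 = 0.40141
Then overall,
P(S) = 0.39·0.12326 + 0.06·0.43601 + 0.55·0.40141
      = 0.0480714 + 0.0261606 + 0.2207755 = 0.2950075

P(S) ≈ 0.2950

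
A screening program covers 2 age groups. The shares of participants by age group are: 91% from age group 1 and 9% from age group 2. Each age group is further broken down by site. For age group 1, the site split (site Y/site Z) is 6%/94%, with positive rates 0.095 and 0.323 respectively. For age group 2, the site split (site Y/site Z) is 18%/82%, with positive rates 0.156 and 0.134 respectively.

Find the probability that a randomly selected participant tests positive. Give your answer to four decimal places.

P(T|1) = 0.06·0.095 + 0.94·0.323 = 0.0057 + 0.30362 = 0.30932
P(T|2) = 0.18·0.156 + 0.82·0.134 = 0.02808 + 0.10988 = 0.13796
Then overall,
P(T) = 0.91·0.30932 + 0.09·0.13796
      = 0.2814812 + 0.0124164 = 0.2938976

0.2939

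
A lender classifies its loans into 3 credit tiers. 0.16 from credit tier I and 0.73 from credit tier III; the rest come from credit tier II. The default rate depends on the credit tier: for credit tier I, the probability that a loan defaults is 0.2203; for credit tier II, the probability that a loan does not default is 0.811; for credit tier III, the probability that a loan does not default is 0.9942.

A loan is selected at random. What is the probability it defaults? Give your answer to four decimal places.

P(II) = 1 − (0.16 + 0.73) = 0.11.
P(D|II) = 1 − 0.811 = 0.189.
P(D|III) = 1 − 0.9942 = 0.0058.
P(D) = P(D|I)·P(I) + P(D|II)·P(II) + P(D|III)·P(III)
      = 0.2203·0.16 + 0.189·0.11 + 0.0058·0.73
      = 0.035248 + 0.02079 + 0.004234 = 0.060272

P(D) ≈ 0.0603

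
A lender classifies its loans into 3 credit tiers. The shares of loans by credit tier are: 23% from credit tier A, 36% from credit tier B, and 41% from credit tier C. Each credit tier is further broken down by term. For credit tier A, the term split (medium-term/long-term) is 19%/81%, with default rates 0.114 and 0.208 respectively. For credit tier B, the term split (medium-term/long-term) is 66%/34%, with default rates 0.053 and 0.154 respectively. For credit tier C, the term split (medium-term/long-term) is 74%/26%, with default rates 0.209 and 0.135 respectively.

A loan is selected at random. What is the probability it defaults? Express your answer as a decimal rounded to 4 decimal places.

P(D|A) = 0.19·0.114 + 0.81·0.208 = 0.02166 + 0.16848 = 0.19014
P(D|B) = 0.66·0.053 + 0.34·0.154 = 0.03498 + 0.05236 = 0.08734
P(D|C) = 0.74·0.209 + 0.26·0.135 = 0.15466 + 0.0351 = 0.18976
Then overall,
P(D) = 0.23·0.19014 + 0.36·0.08734 + 0.41·0.18976
      = 0.0437322 + 0.0314424 + 0.0778016 = 0.1529762

P(D) ≈ 0.1530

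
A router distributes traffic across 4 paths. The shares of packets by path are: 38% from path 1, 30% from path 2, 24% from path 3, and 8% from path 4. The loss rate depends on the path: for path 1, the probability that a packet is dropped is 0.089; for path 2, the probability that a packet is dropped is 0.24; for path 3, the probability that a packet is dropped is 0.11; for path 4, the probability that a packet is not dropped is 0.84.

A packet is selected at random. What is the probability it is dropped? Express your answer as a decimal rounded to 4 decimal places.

P(L) ≈ 0.1450

P(L|4) = 1 − 0.84 = 0.16.
P(L) = P(L|1)·P(1) + P(L|2)·P(2) + P(L|3)·P(3) + P(L|4)·P(4)
      = 0.089·0.38 + 0.24·0.3 + 0.11·0.24 + 0.16·0.08
      = 0.03382 + 0.072 + 0.0264 + 0.0128 = 0.14502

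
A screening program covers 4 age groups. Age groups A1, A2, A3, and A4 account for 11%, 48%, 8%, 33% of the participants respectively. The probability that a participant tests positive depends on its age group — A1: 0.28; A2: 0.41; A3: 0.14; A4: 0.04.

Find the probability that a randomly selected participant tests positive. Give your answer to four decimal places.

P(T) ≈ 0.2520

Using total probability over the partition,
P(T) = P(T|A1)·P(A1) + P(T|A2)·P(A2) + P(T|A3)·P(A3) + P(T|A4)·P(A4)
      = 0.28·0.11 + 0.41·0.48 + 0.14·0.08 + 0.04·0.33
      = 0.0308 + 0.1968 + 0.0112 + 0.0132 = 0.252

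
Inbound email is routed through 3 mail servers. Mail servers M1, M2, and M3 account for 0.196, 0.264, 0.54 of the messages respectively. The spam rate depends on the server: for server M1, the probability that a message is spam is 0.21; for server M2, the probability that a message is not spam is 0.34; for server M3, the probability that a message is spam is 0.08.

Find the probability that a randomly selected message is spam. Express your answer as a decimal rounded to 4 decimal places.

P(S) ≈ 0.2586

P(S|M2) = 1 − 0.34 = 0.66.
Summing over the partition,
P(S) = P(S|M1)·P(M1) + P(S|M2)·P(M2) + P(S|M3)·P(M3)
      = 0.21·0.196 + 0.66·0.264 + 0.08·0.54
      = 0.04116 + 0.17424 + 0.0432 = 0.2586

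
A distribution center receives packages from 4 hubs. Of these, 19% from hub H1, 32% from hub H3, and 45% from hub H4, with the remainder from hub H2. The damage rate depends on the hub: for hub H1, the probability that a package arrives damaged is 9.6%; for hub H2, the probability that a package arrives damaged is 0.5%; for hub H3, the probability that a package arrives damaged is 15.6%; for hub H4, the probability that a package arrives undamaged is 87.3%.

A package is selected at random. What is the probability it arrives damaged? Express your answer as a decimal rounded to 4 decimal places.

P(D) ≈ 0.1255

P(H2) = 1 − (0.19 + 0.32 + 0.45) = 0.04.
P(D|H4) = 1 − 0.873 = 0.127.
P(D) = P(D|H1)·P(H1) + P(D|H2)·P(H2) + P(D|H3)·P(H3) + P(D|H4)·P(H4)
      = 0.096·0.19 + 0.005·0.04 + 0.156·0.32 + 0.127·0.45
      = 0.01824 + 0.0002 + 0.04992 + 0.05715 = 0.12551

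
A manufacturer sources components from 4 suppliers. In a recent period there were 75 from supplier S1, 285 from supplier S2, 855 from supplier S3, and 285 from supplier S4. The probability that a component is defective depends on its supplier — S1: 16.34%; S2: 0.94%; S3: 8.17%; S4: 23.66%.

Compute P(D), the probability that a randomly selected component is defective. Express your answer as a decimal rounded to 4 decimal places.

Total: 75 + 285 + 855 + 285 = 1500.
P(S1) = 75/1500 = 0.05. P(S2) = 285/1500 = 0.19. P(S3) = 855/1500 = 0.57. P(S4) = 285/1500 = 0.19.
P(D) = P(D|S1)·P(S1) + P(D|S2)·P(S2) + P(D|S3)·P(S3) + P(D|S4)·P(S4)
      = 0.1634·0.05 + 0.0094·0.19 + 0.0817·0.57 + 0.2366·0.19
      = 0.00817 + 0.001786 + 0.046569 + 0.044954 = 0.101479

0.1015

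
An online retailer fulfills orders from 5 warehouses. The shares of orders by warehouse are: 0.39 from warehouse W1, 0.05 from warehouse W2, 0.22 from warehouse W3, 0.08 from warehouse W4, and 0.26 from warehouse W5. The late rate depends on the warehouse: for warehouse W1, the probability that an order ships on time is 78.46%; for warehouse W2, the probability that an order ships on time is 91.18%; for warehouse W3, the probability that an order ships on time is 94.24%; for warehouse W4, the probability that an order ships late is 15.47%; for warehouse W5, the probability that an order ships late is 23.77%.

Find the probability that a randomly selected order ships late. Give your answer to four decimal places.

P(L|W1) = 1 − 0.7846 = 0.2154.
P(L|W2) = 1 − 0.9118 = 0.0882.
P(L|W3) = 1 − 0.9424 = 0.0576.
P(L) = P(L|W1)·P(W1) + P(L|W2)·P(W2) + P(L|W3)·P(W3) + P(L|W4)·P(W4) + P(L|W5)·P(W5)
      = 0.2154·0.39 + 0.0882·0.05 + 0.0576·0.22 + 0.1547·0.08 + 0.2377·0.26
      = 0.084006 + 0.00441 + 0.012672 + 0.012376 + 0.061802 = 0.175266

0.1753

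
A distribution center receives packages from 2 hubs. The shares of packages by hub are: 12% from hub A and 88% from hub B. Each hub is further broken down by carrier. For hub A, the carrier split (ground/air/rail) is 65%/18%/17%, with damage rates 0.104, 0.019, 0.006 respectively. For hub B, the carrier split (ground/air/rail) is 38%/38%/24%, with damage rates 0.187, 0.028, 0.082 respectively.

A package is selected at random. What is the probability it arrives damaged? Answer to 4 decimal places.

0.0979

P(D|A) = 0.65·0.104 + 0.18·0.019 + 0.17·0.006 = 0.0676 + 0.00342 + 0.00102 = 0.07204
P(D|B) = 0.38·0.187 + 0.38·0.028 + 0.24·0.082 = 0.07106 + 0.01064 + 0.01968 = 0.10138
By total probability over the outer partition,
P(D) = 0.12·0.07204 + 0.88·0.10138
      = 0.0086448 + 0.0892144 = 0.0978592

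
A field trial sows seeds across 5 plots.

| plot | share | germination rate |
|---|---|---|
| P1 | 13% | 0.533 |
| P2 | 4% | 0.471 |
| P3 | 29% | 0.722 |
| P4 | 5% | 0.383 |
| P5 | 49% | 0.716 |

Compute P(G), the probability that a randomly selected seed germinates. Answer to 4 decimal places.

P(G) ≈ 0.6675

P(G) = P(G|P1)·P(P1) + P(G|P2)·P(P2) + P(G|P3)·P(P3) + P(G|P4)·P(P4) + P(G|P5)·P(P5)
      = 0.533·0.13 + 0.471·0.04 + 0.722·0.29 + 0.383·0.05 + 0.716·0.49
      = 0.06929 + 0.01884 + 0.20938 + 0.01915 + 0.35084 = 0.6675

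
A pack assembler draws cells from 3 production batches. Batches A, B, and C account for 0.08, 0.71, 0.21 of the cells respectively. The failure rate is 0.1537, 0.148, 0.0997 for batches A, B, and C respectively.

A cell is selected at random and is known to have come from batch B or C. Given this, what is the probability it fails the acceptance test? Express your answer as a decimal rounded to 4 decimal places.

0.1370

Let S = {B, C}.
P(S) = 0.71 + 0.21 = 0.92.
P(F ∩ S) = 0.148·0.71 + 0.0997·0.21 = 0.10508 + 0.020937 = 0.126017.
P(F | S) = 0.126017 / 0.92 = 0.136975…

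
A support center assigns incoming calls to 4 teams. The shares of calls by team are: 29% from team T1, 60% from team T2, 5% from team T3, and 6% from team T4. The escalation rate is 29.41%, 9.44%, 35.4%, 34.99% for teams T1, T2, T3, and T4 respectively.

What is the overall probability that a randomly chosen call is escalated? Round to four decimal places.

P(E) ≈ 0.1806

P(E) = P(E|T1)·P(T1) + P(E|T2)·P(T2) + P(E|T3)·P(T3) + P(E|T4)·P(T4)
      = 0.2941·0.29 + 0.0944·0.6 + 0.354·0.05 + 0.3499·0.06
      = 0.085289 + 0.05664 + 0.0177 + 0.020994 = 0.180623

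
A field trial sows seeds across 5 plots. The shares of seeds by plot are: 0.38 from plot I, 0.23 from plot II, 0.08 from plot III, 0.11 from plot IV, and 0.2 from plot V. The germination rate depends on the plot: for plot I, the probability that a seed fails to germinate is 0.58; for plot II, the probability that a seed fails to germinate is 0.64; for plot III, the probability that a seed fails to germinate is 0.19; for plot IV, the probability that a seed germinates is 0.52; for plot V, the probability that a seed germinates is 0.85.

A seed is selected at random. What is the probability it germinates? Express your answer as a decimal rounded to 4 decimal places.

P(G) ≈ 0.5344

P(G|I) = 1 − 0.58 = 0.42.
P(G|II) = 1 − 0.64 = 0.36.
P(G|III) = 1 − 0.19 = 0.81.
P(G) = P(G|I)·P(I) + P(G|II)·P(II) + P(G|III)·P(III) + P(G|IV)·P(IV) + P(G|V)·P(V)
      = 0.42·0.38 + 0.36·0.23 + 0.81·0.08 + 0.52·0.11 + 0.85·0.2
      = 0.1596 + 0.0828 + 0.0648 + 0.0572 + 0.17 = 0.5344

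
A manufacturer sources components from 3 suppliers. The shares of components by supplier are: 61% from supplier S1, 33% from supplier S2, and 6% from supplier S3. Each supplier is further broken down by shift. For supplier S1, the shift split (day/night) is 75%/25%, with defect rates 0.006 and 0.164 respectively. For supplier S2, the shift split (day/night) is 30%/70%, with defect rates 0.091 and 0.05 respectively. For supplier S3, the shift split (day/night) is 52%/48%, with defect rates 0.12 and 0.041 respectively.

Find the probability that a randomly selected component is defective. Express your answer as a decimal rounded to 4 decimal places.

P(D|S1) = 0.75·0.006 + 0.25·0.164 = 0.0045 + 0.041 = 0.0455
P(D|S2) = 0.3·0.091 + 0.7·0.05 = 0.0273 + 0.035 = 0.0623
P(D|S3) = 0.52·0.12 + 0.48·0.041 = 0.0624 + 0.01968 = 0.08208
Then overall,
P(D) = 0.61·0.0455 + 0.33·0.0623 + 0.06·0.08208
      = 0.027755 + 0.020559 + 0.0049248 = 0.0532388

0.0532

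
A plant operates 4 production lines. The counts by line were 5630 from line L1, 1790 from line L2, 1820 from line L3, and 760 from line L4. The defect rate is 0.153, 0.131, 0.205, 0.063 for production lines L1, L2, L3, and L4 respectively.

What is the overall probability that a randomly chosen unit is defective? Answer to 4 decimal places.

Total: 5630 + 1790 + 1820 + 760 = 10000.
P(L1) = 5630/10000 = 0.563. P(L2) = 1790/10000 = 0.179. P(L3) = 1820/10000 = 0.182. P(L4) = 760/10000 = 0.076.
P(D) = P(D|L1)·P(L1) + P(D|L2)·P(L2) + P(D|L3)·P(L3) + P(D|L4)·P(L4)
      = 0.153·0.563 + 0.131·0.179 + 0.205·0.182 + 0.063·0.076
      = 0.086139 + 0.023449 + 0.03731 + 0.004788 = 0.151686

0.1517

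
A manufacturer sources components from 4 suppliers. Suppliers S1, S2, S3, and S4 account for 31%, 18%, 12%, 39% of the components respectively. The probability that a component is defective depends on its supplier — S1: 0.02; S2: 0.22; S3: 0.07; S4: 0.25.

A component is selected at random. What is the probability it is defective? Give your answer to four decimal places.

P(D) = P(D|S1)·P(S1) + P(D|S2)·P(S2) + P(D|S3)·P(S3) + P(D|S4)·P(S4)
      = 0.02·0.31 + 0.22·0.18 + 0.07·0.12 + 0.25·0.39
      = 0.0062 + 0.0396 + 0.0084 + 0.0975 = 0.1517

0.1517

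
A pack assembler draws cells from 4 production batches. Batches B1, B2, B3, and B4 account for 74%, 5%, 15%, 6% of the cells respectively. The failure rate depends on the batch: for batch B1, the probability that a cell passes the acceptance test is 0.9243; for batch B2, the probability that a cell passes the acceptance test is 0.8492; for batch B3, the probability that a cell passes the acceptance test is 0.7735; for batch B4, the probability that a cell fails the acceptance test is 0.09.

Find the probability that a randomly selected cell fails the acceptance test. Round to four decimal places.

0.1029

P(F|B1) = 1 − 0.9243 = 0.0757.
P(F|B2) = 1 − 0.8492 = 0.1508.
P(F|B3) = 1 − 0.7735 = 0.2265.
Summing over the partition,
P(F) = P(F|B1)·P(B1) + P(F|B2)·P(B2) + P(F|B3)·P(B3) + P(F|B4)·P(B4)
      = 0.0757·0.74 + 0.1508·0.05 + 0.2265·0.15 + 0.09·0.06
      = 0.056018 + 0.00754 + 0.033975 + 0.0054 = 0.102933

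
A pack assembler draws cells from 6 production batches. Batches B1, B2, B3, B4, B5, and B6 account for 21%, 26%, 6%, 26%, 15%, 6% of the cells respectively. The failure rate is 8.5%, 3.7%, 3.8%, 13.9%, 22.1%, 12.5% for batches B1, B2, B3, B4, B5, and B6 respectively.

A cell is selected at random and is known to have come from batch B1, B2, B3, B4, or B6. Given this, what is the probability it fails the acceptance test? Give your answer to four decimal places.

Let S = {B1, B2, B3, B4, B6}.
P(S) = 0.21 + 0.26 + 0.06 + 0.26 + 0.06 = 0.85.
P(F ∩ S) = 0.085·0.21 + 0.037·0.26 + 0.038·0.06 + 0.139·0.26 + 0.125·0.06 = 0.01785 + 0.00962 + 0.00228 + 0.03614 + 0.0075 = 0.07339.
P(F | S) = 0.07339 / 0.85 = 0.086341…

0.0863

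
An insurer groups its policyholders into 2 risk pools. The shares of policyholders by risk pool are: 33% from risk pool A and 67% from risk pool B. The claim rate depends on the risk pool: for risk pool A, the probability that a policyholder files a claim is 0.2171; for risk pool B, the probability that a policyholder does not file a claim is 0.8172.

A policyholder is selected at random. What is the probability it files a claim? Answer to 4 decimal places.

P(C|B) = 1 − 0.8172 = 0.1828.
By the law of total probability,
P(C) = P(C|A)·P(A) + P(C|B)·P(B)
      = 0.2171·0.33 + 0.1828·0.67
      = 0.071643 + 0.122476 = 0.194119

P(C) ≈ 0.1941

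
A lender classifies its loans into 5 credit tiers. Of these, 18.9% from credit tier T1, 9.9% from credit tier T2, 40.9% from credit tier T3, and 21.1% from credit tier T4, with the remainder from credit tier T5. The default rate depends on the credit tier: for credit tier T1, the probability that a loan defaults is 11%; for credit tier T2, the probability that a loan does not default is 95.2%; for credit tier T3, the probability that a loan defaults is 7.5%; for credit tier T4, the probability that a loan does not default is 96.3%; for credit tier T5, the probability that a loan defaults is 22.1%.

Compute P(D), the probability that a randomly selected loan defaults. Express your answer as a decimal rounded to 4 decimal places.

P(D) ≈ 0.0844

P(T5) = 1 − (0.189 + 0.099 + 0.409 + 0.211) = 0.092.
P(D|T2) = 1 − 0.952 = 0.048.
P(D|T4) = 1 − 0.963 = 0.037.
P(D) = P(D|T1)·P(T1) + P(D|T2)·P(T2) + P(D|T3)·P(T3) + P(D|T4)·P(T4) + P(D|T5)·P(T5)
      = 0.11·0.189 + 0.048·0.099 + 0.075·0.409 + 0.037·0.211 + 0.221·0.092
      = 0.02079 + 0.004752 + 0.030675 + 0.007807 + 0.020332 = 0.084356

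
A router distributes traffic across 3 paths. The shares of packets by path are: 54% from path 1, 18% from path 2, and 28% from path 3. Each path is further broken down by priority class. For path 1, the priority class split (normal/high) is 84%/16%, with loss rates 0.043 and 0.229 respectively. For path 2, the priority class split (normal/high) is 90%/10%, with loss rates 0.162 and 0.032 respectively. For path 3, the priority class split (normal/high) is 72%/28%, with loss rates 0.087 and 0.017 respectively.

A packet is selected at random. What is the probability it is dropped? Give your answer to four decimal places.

P(L|1) = 0.84·0.043 + 0.16·0.229 = 0.03612 + 0.03664 = 0.07276
P(L|2) = 0.9·0.162 + 0.1·0.032 = 0.1458 + 0.0032 = 0.149
P(L|3) = 0.72·0.087 + 0.28·0.017 = 0.06264 + 0.00476 = 0.0674
Then overall,
P(L) = 0.54·0.07276 + 0.18·0.149 + 0.28·0.0674
      = 0.0392904 + 0.02682 + 0.018872 = 0.0849824

P(L) ≈ 0.0850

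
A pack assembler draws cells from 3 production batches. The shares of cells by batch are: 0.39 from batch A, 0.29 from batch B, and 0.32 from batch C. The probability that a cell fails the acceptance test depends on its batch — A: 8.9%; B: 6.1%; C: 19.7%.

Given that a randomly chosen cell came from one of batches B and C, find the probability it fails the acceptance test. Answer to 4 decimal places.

0.1323

Let S = {B, C}.
P(S) = 0.29 + 0.32 = 0.61.
P(F ∩ S) = 0.061·0.29 + 0.197·0.32 = 0.01769 + 0.06304 = 0.08073.
P(F | S) = 0.08073 / 0.61 = 0.132344…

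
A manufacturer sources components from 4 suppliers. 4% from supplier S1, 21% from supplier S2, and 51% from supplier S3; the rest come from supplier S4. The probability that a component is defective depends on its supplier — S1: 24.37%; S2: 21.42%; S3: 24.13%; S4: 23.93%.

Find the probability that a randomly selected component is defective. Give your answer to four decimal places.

P(D) ≈ 0.2352

P(S4) = 1 − (0.04 + 0.21 + 0.51) = 0.24.
P(D) = P(D|S1)·P(S1) + P(D|S2)·P(S2) + P(D|S3)·P(S3) + P(D|S4)·P(S4)
      = 0.2437·0.04 + 0.2142·0.21 + 0.2413·0.51 + 0.2393·0.24
      = 0.009748 + 0.044982 + 0.123063 + 0.057432 = 0.235225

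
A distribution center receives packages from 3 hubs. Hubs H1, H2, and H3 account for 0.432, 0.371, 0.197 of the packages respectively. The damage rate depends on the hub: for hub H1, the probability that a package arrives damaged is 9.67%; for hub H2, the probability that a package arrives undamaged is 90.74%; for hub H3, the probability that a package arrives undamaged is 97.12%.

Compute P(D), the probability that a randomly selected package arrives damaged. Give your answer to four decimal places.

P(D) ≈ 0.0818

P(D|H2) = 1 − 0.9074 = 0.0926.
P(D|H3) = 1 − 0.9712 = 0.0288.
Summing over the partition,
P(D) = P(D|H1)·P(H1) + P(D|H2)·P(H2) + P(D|H3)·P(H3)
      = 0.0967·0.432 + 0.0926·0.371 + 0.0288·0.197
      = 0.0417744 + 0.0343546 + 0.0056736 = 0.0818026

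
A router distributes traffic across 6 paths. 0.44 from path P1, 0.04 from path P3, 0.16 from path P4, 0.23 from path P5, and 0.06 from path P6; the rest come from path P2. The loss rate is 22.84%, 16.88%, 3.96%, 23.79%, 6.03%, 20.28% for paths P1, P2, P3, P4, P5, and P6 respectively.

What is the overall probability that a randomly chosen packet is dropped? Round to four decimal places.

P(P2) = 1 − (0.44 + 0.04 + 0.16 + 0.23 + 0.06) = 0.07.
Summing over the partition,
P(L) = P(L|P1)·P(P1) + P(L|P2)·P(P2) + P(L|P3)·P(P3) + P(L|P4)·P(P4) + P(L|P5)·P(P5) + P(L|P6)·P(P6)
      = 0.2284·0.44 + 0.1688·0.07 + 0.0396·0.04 + 0.2379·0.16 + 0.0603·0.23 + 0.2028·0.06
      = 0.100496 + 0.011816 + 0.001584 + 0.038064 + 0.013869 + 0.012168 = 0.177997

P(L) ≈ 0.1780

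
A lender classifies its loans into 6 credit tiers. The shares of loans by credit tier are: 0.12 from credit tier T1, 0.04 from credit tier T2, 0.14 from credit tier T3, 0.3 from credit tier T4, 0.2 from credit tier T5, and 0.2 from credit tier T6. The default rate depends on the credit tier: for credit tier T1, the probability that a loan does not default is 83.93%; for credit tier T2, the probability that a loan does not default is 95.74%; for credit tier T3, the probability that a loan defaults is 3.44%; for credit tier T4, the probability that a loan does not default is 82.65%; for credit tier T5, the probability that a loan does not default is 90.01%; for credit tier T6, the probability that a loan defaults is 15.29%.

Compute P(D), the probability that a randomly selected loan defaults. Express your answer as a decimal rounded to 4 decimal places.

P(D) ≈ 0.1284

P(D|T1) = 1 − 0.8393 = 0.1607.
P(D|T2) = 1 − 0.9574 = 0.0426.
P(D|T4) = 1 − 0.8265 = 0.1735.
P(D|T5) = 1 − 0.9001 = 0.0999.
Summing over the partition,
P(D) = P(D|T1)·P(T1) + P(D|T2)·P(T2) + P(D|T3)·P(T3) + P(D|T4)·P(T4) + P(D|T5)·P(T5) + P(D|T6)·P(T6)
      = 0.1607·0.12 + 0.0426·0.04 + 0.0344·0.14 + 0.1735·0.3 + 0.0999·0.2 + 0.1529·0.2
      = 0.019284 + 0.001704 + 0.004816 + 0.05205 + 0.01998 + 0.03058 = 0.128414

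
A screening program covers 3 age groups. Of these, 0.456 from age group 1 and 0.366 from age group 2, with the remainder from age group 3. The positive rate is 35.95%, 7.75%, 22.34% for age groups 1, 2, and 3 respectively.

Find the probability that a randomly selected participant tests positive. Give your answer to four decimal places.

P(3) = 1 − (0.456 + 0.366) = 0.178.
P(T) = P(T|1)·P(1) + P(T|2)·P(2) + P(T|3)·P(3)
      = 0.3595·0.456 + 0.0775·0.366 + 0.2234·0.178
      = 0.163932 + 0.028365 + 0.0397652 = 0.2320622

P(T) ≈ 0.2321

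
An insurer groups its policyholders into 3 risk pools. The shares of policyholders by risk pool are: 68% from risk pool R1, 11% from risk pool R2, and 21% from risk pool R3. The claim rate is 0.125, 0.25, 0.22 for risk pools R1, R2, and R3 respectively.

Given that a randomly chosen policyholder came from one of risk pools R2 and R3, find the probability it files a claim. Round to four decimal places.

Let S = {R2, R3}.
P(S) = 0.11 + 0.21 = 0.32.
P(C ∩ S) = 0.25·0.11 + 0.22·0.21 = 0.0275 + 0.0462 = 0.0737.
P(C | S) = 0.0737 / 0.32 = 0.230313…

P(C|S) ≈ 0.2303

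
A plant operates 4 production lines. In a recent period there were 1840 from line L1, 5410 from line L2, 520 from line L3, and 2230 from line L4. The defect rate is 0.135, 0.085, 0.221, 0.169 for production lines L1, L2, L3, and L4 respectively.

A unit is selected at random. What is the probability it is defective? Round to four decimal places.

P(D) ≈ 0.1200

Total: 1840 + 5410 + 520 + 2230 = 10000.
P(L1) = 1840/10000 = 0.184. P(L2) = 5410/10000 = 0.541. P(L3) = 520/10000 = 0.052. P(L4) = 2230/10000 = 0.223.
P(D) = P(D|L1)·P(L1) + P(D|L2)·P(L2) + P(D|L3)·P(L3) + P(D|L4)·P(L4)
      = 0.135·0.184 + 0.085·0.541 + 0.221·0.052 + 0.169·0.223
      = 0.02484 + 0.045985 + 0.011492 + 0.037687 = 0.120004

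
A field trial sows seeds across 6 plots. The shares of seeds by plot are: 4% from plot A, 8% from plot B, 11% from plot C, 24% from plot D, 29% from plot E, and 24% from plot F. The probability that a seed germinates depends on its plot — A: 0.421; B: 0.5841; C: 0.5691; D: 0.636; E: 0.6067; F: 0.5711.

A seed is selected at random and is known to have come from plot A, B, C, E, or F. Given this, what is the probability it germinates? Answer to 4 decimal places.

Let S = {A, B, C, E, F}.
P(S) = 0.04 + 0.08 + 0.11 + 0.29 + 0.24 = 0.76.
P(G ∩ S) = 0.421·0.04 + 0.5841·0.08 + 0.5691·0.11 + 0.6067·0.29 + 0.5711·0.24 = 0.01684 + 0.046728 + 0.062601 + 0.175943 + 0.137064 = 0.439176.
P(G | S) = 0.439176 / 0.76 = 0.577863…

P(G|S) ≈ 0.5779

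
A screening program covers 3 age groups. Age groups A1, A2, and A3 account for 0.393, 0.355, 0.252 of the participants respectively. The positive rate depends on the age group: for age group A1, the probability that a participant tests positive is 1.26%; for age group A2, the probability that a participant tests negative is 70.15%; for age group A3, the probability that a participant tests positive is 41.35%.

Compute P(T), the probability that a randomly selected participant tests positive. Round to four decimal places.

P(T|A2) = 1 − 0.7015 = 0.2985.
Using total probability over the partition,
P(T) = P(T|A1)·P(A1) + P(T|A2)·P(A2) + P(T|A3)·P(A3)
      = 0.0126·0.393 + 0.2985·0.355 + 0.4135·0.252
      = 0.0049518 + 0.1059675 + 0.104202 = 0.2151213

0.2151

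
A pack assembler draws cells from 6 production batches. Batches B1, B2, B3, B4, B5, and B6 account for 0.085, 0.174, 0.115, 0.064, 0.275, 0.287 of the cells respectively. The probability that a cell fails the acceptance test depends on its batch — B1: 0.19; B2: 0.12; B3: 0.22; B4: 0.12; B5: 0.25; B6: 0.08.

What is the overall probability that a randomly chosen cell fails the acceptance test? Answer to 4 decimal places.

0.1617

P(F) = P(F|B1)·P(B1) + P(F|B2)·P(B2) + P(F|B3)·P(B3) + P(F|B4)·P(B4) + P(F|B5)·P(B5) + P(F|B6)·P(B6)
      = 0.19·0.085 + 0.12·0.174 + 0.22·0.115 + 0.12·0.064 + 0.25·0.275 + 0.08·0.287
      = 0.01615 + 0.02088 + 0.0253 + 0.00768 + 0.06875 + 0.02296 = 0.16172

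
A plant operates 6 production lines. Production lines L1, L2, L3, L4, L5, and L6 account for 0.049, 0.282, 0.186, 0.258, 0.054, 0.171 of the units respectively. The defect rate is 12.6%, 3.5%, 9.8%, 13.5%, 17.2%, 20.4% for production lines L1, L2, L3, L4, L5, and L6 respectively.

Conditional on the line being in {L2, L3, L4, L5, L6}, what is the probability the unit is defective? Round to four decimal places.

0.1126

Let S = {L2, L3, L4, L5, L6}.
P(S) = 0.282 + 0.186 + 0.258 + 0.054 + 0.171 = 0.951.
P(D ∩ S) = 0.035·0.282 + 0.098·0.186 + 0.135·0.258 + 0.172·0.054 + 0.204·0.171 = 0.00987 + 0.018228 + 0.03483 + 0.009288 + 0.034884 = 0.1071.
P(D | S) = 0.1071 / 0.951 = 0.112618…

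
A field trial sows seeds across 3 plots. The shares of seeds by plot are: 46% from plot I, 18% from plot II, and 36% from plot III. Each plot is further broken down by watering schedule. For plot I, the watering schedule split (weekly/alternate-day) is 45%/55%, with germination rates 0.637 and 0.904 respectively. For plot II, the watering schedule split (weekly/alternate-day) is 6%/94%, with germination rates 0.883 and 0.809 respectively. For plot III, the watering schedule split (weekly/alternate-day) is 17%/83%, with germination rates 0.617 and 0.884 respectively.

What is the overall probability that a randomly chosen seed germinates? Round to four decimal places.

P(G|I) = 0.45·0.637 + 0.55·0.904 = 0.28665 + 0.4972 = 0.78385
P(G|II) = 0.06·0.883 + 0.94·0.809 = 0.05298 + 0.76046 = 0.81344
P(G|III) = 0.17·0.617 + 0.83·0.884 = 0.10489 + 0.73372 = 0.83861
By total probability over the outer partition,
P(G) = 0.46·0.78385 + 0.18·0.81344 + 0.36·0.83861
      = 0.360571 + 0.1464192 + 0.3018996 = 0.8088898

P(G) ≈ 0.8089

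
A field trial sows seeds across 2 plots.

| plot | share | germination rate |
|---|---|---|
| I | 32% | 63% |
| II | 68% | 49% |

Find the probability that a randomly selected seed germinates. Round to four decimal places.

By the law of total probability,
P(G) = P(G|I)·P(I) + P(G|II)·P(II)
      = 0.63·0.32 + 0.49·0.68
      = 0.2016 + 0.3332 = 0.5348

P(G) ≈ 0.5348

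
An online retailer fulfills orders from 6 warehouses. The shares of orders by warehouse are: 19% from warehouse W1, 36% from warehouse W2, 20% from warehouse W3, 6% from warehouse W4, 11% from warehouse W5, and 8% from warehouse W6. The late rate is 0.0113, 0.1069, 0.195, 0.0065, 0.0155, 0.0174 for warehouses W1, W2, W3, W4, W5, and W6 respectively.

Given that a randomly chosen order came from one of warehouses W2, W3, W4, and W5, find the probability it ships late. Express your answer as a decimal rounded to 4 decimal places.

Let S = {W2, W3, W4, W5}.
P(S) = 0.36 + 0.2 + 0.06 + 0.11 = 0.73.
P(L ∩ S) = 0.1069·0.36 + 0.195·0.2 + 0.0065·0.06 + 0.0155·0.11 = 0.038484 + 0.039 + 0.00039 + 0.001705 = 0.079579.
P(L | S) = 0.079579 / 0.73 = 0.109012…

0.1090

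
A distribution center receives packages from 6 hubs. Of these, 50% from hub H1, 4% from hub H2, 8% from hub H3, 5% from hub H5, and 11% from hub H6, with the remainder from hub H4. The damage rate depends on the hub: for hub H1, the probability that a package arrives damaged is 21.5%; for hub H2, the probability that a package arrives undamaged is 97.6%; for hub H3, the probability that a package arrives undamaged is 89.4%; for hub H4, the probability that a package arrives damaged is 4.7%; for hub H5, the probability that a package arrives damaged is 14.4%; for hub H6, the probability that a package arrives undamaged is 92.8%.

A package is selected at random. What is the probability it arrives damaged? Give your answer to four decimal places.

P(D) ≈ 0.1424

P(H4) = 1 − (0.5 + 0.04 + 0.08 + 0.05 + 0.11) = 0.22.
P(D|H2) = 1 − 0.976 = 0.024.
P(D|H3) = 1 − 0.894 = 0.106.
P(D|H6) = 1 − 0.928 = 0.072.
Summing over the partition,
P(D) = P(D|H1)·P(H1) + P(D|H2)·P(H2) + P(D|H3)·P(H3) + P(D|H4)·P(H4) + P(D|H5)·P(H5) + P(D|H6)·P(H6)
      = 0.215·0.5 + 0.024·0.04 + 0.106·0.08 + 0.047·0.22 + 0.144·0.05 + 0.072·0.11
      = 0.1075 + 0.00096 + 0.00848 + 0.01034 + 0.0072 + 0.00792 = 0.1424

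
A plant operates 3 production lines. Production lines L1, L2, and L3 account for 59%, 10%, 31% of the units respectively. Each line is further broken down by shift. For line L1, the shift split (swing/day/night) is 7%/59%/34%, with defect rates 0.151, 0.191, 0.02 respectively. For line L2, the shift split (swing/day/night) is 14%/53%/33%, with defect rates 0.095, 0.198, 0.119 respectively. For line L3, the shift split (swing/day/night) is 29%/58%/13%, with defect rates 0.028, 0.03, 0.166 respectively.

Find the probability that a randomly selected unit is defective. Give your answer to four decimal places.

P(D|L1) = 0.07·0.151 + 0.59·0.191 + 0.34·0.02 = 0.01057 + 0.11269 + 0.0068 = 0.13006
P(D|L2) = 0.14·0.095 + 0.53·0.198 + 0.33·0.119 = 0.0133 + 0.10494 + 0.03927 = 0.15751
P(D|L3) = 0.29·0.028 + 0.58·0.03 + 0.13·0.166 = 0.00812 + 0.0174 + 0.02158 = 0.0471
By total probability over the outer partition,
P(D) = 0.59·0.13006 + 0.1·0.15751 + 0.31·0.0471
      = 0.0767354 + 0.015751 + 0.014601 = 0.1070874

0.1071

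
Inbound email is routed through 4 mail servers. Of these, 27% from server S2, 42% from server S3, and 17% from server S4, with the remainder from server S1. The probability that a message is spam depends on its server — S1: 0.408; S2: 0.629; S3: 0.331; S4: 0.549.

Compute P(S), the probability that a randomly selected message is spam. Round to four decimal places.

P(S) ≈ 0.4593

P(S1) = 1 − (0.27 + 0.42 + 0.17) = 0.14.
P(S) = P(S|S1)·P(S1) + P(S|S2)·P(S2) + P(S|S3)·P(S3) + P(S|S4)·P(S4)
      = 0.408·0.14 + 0.629·0.27 + 0.331·0.42 + 0.549·0.17
      = 0.05712 + 0.16983 + 0.13902 + 0.09333 = 0.4593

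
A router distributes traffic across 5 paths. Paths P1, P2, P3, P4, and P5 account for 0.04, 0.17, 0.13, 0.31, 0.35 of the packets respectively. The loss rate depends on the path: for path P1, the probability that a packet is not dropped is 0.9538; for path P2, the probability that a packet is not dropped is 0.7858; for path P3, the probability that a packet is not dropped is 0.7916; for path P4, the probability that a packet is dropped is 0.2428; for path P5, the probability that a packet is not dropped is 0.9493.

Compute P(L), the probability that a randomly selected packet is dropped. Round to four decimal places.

P(L) ≈ 0.1584

P(L|P1) = 1 − 0.9538 = 0.0462.
P(L|P2) = 1 − 0.7858 = 0.2142.
P(L|P3) = 1 − 0.7916 = 0.2084.
P(L|P5) = 1 − 0.9493 = 0.0507.
P(L) = P(L|P1)·P(P1) + P(L|P2)·P(P2) + P(L|P3)·P(P3) + P(L|P4)·P(P4) + P(L|P5)·P(P5)
      = 0.0462·0.04 + 0.2142·0.17 + 0.2084·0.13 + 0.2428·0.31 + 0.0507·0.35
      = 0.001848 + 0.036414 + 0.027092 + 0.075268 + 0.017745 = 0.158367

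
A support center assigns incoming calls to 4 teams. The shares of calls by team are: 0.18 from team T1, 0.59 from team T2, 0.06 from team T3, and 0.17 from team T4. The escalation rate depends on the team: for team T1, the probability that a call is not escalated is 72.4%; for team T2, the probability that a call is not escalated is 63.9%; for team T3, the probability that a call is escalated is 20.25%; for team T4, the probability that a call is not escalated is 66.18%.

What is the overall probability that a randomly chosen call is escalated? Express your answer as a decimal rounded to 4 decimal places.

P(E|T1) = 1 − 0.724 = 0.276.
P(E|T2) = 1 − 0.639 = 0.361.
P(E|T4) = 1 − 0.6618 = 0.3382.
Using total probability over the partition,
P(E) = P(E|T1)·P(T1) + P(E|T2)·P(T2) + P(E|T3)·P(T3) + P(E|T4)·P(T4)
      = 0.276·0.18 + 0.361·0.59 + 0.2025·0.06 + 0.3382·0.17
      = 0.04968 + 0.21299 + 0.01215 + 0.057494 = 0.332314

0.3323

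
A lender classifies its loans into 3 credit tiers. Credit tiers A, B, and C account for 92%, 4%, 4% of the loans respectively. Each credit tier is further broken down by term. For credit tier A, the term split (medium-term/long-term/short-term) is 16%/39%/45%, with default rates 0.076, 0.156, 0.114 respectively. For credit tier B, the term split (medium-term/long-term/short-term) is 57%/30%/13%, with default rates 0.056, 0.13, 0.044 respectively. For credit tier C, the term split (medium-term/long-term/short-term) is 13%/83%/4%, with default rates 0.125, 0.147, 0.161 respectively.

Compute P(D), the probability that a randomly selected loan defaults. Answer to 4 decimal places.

P(D|A) = 0.16·0.076 + 0.39·0.156 + 0.45·0.114 = 0.01216 + 0.06084 + 0.0513 = 0.1243
P(D|B) = 0.57·0.056 + 0.3·0.13 + 0.13·0.044 = 0.03192 + 0.039 + 0.00572 = 0.07664
P(D|C) = 0.13·0.125 + 0.83·0.147 + 0.04·0.161 = 0.01625 + 0.12201 + 0.00644 = 0.1447
By total probability over the outer partition,
P(D) = 0.92·0.1243 + 0.04·0.07664 + 0.04·0.1447
      = 0.114356 + 0.0030656 + 0.005788 = 0.1232096

0.1232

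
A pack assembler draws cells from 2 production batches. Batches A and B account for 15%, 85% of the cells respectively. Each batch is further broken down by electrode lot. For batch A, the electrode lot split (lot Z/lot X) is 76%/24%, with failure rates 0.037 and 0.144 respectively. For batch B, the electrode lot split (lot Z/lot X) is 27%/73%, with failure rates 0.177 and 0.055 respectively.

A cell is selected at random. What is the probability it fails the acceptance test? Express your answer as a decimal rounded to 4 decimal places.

P(F|A) = 0.76·0.037 + 0.24·0.144 = 0.02812 + 0.03456 = 0.06268
P(F|B) = 0.27·0.177 + 0.73·0.055 = 0.04779 + 0.04015 = 0.08794
By total probability over the outer partition,
P(F) = 0.15·0.06268 + 0.85·0.08794
      = 0.009402 + 0.074749 = 0.084151

P(F) ≈ 0.0842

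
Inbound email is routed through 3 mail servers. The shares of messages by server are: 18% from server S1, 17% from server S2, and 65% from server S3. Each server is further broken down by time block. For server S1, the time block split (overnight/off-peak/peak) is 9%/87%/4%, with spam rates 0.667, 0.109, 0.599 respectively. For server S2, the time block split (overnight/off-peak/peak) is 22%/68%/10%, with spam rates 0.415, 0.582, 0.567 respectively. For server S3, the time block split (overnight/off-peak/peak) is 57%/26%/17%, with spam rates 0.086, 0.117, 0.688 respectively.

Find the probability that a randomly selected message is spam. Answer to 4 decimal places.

P(S) ≈ 0.2523

P(S|S1) = 0.09·0.667 + 0.87·0.109 + 0.04·0.599 = 0.06003 + 0.09483 + 0.02396 = 0.17882
P(S|S2) = 0.22·0.415 + 0.68·0.582 + 0.1·0.567 = 0.0913 + 0.39576 + 0.0567 = 0.54376
P(S|S3) = 0.57·0.086 + 0.26·0.117 + 0.17·0.688 = 0.04902 + 0.03042 + 0.11696 = 0.1964
Then overall,
P(S) = 0.18·0.17882 + 0.17·0.54376 + 0.65·0.1964
      = 0.0321876 + 0.0924392 + 0.12766 = 0.2522868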